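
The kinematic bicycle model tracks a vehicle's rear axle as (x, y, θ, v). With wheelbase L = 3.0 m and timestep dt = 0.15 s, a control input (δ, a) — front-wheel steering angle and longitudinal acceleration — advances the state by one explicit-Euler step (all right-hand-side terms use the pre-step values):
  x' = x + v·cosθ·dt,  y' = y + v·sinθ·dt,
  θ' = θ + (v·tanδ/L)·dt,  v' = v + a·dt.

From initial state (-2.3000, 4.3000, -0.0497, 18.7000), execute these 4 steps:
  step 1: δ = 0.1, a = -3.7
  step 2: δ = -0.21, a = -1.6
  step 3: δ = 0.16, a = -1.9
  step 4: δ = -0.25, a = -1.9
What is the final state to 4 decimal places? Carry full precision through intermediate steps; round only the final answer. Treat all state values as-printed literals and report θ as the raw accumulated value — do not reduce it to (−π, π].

after step 1 (δ=0.1, a=-3.7): (0.501536, 4.160649, 0.044113, 18.145000)
after step 2 (δ=-0.21, a=-1.6): (3.220639, 4.280674, -0.149261, 17.905000)
after step 3 (δ=0.16, a=-1.9): (5.876527, 3.881285, -0.004786, 17.620000)
after step 4 (δ=-0.25, a=-1.9): (8.519496, 3.868636, -0.229742, 17.335000)

(8.5195, 3.8686, -0.2297, 17.3350)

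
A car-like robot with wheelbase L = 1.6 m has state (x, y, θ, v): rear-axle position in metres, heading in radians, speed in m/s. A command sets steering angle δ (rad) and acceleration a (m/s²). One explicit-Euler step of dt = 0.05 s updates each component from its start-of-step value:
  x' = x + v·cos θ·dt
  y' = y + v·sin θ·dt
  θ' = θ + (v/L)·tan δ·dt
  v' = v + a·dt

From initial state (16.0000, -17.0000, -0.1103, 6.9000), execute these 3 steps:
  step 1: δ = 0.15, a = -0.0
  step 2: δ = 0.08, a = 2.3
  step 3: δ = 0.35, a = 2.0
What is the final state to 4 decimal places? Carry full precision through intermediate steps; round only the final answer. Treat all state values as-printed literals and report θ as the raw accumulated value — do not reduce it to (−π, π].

(17.0370, -17.0859, 0.0196, 7.1150)

after step 1 (δ=0.15, a=-0.0): (16.342903, -17.037976, -0.077711, 6.900000)
after step 2 (δ=0.08, a=2.3): (16.686862, -17.064760, -0.060425, 7.015000)
after step 3 (δ=0.35, a=2.0): (17.036972, -17.085941, 0.019597, 7.115000)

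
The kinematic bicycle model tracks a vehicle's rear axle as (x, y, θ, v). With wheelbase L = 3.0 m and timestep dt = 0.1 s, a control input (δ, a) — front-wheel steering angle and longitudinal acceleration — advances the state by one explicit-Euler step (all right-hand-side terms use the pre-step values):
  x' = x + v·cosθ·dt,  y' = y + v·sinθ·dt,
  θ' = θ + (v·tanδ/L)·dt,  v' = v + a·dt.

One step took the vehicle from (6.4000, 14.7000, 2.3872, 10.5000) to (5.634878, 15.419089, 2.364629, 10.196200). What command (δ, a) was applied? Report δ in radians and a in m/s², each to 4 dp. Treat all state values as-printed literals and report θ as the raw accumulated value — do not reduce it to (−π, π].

a = (v'−v)/dt = (-0.303800)/0.1 = -3.0380
Δθ = θ'−θ = -0.022571;  (v·dt/L) = 10.5000·0.1/3.0 = 0.350000
tan δ = Δθ·L/(v·dt) = -0.064489  →  δ = -0.0644

δ = -0.0644, a = -3.0380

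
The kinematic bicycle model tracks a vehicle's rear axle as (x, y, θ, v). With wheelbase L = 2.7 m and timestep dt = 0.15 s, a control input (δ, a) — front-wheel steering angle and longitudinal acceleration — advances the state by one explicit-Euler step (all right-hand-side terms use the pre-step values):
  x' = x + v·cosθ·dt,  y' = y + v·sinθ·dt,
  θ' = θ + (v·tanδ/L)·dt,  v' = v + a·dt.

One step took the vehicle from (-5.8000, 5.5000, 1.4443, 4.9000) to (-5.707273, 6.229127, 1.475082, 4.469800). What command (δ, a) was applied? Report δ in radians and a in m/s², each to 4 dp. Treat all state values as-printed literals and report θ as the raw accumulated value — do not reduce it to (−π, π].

δ = 0.1126, a = -2.8680

a = (v'−v)/dt = (-0.430200)/0.15 = -2.8680
Δθ = θ'−θ = 0.030782;  (v·dt/L) = 4.9000·0.15/2.7 = 0.272222
tan δ = Δθ·L/(v·dt) = 0.113077  →  δ = 0.1126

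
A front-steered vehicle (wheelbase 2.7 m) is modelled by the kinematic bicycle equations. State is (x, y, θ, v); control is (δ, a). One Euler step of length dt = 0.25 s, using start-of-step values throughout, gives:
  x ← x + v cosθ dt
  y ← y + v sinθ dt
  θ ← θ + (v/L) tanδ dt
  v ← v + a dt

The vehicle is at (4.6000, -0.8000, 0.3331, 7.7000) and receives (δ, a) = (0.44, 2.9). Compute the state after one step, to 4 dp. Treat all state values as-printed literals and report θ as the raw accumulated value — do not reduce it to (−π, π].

(6.4192, -0.1706, 0.6687, 8.4250)

x' = 4.6000 + 7.7000·cos(0.3331)·0.25 = 6.4192
y' = -0.8000 + 7.7000·sin(0.3331)·0.25 = -0.1706
θ' = 0.3331 + (7.7000/2.7)·tan(0.44)·0.25 = 0.6687
v' = 7.7000 + 2.9000·0.25 = 8.4250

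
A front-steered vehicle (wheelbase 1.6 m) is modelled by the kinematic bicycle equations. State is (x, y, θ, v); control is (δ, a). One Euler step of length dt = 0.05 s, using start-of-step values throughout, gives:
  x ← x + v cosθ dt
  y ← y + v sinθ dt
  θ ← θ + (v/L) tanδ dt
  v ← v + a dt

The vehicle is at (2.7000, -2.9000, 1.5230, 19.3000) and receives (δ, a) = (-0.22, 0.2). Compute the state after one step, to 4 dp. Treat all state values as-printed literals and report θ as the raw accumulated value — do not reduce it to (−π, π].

x' = 2.7000 + 19.3000·cos(1.5230)·0.05 = 2.7461
y' = -2.9000 + 19.3000·sin(1.5230)·0.05 = -1.9361
θ' = 1.5230 + (19.3000/1.6)·tan(-0.22)·0.05 = 1.3881
v' = 19.3000 + 0.2000·0.05 = 19.3100

(2.7461, -1.9361, 1.3881, 19.3100)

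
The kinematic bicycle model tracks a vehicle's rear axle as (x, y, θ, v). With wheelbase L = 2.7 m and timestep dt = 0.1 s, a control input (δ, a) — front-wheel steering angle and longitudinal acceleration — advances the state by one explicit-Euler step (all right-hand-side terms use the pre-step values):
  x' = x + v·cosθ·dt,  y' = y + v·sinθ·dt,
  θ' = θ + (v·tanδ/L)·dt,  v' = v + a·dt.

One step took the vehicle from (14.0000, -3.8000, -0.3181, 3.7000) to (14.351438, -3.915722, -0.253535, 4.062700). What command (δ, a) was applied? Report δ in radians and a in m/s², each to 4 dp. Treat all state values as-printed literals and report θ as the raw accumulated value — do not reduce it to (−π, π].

a = (v'−v)/dt = (0.362700)/0.1 = 3.6270
Δθ = θ'−θ = 0.064565;  (v·dt/L) = 3.7000·0.1/2.7 = 0.137037
tan δ = Δθ·L/(v·dt) = 0.471150  →  δ = 0.4403

δ = 0.4403, a = 3.6270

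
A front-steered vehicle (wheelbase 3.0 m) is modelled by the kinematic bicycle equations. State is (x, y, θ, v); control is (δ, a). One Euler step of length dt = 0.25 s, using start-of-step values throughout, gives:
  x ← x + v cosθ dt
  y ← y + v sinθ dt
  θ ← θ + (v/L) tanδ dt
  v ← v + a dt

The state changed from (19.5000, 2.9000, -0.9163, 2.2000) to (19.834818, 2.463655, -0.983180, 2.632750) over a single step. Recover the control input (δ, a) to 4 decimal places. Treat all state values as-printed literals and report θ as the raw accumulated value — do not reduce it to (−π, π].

a = (v'−v)/dt = (0.432750)/0.25 = 1.7310
Δθ = θ'−θ = -0.066880;  (v·dt/L) = 2.2000·0.25/3.0 = 0.183333
tan δ = Δθ·L/(v·dt) = -0.364800  →  δ = -0.3498

δ = -0.3498, a = 1.7310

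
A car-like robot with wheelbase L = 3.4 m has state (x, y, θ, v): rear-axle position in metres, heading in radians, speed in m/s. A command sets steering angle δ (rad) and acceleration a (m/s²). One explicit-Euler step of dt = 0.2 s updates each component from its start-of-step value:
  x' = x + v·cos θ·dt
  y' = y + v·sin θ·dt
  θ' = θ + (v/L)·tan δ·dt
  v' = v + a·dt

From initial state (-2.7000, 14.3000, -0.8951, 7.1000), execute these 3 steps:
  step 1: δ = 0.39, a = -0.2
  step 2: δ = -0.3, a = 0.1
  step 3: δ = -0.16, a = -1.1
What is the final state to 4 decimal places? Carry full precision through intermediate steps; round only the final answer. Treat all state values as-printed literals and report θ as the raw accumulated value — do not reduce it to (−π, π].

(0.1790, 11.1918, -0.9191, 6.8600)

after step 1 (δ=0.39, a=-0.2): (-1.811874, 13.192014, -0.723424, 7.060000)
after step 2 (δ=-0.3, a=0.1): (-0.753519, 12.257334, -0.851890, 7.080000)
after step 3 (δ=-0.16, a=-1.1): (0.179006, 11.191757, -0.919099, 6.860000)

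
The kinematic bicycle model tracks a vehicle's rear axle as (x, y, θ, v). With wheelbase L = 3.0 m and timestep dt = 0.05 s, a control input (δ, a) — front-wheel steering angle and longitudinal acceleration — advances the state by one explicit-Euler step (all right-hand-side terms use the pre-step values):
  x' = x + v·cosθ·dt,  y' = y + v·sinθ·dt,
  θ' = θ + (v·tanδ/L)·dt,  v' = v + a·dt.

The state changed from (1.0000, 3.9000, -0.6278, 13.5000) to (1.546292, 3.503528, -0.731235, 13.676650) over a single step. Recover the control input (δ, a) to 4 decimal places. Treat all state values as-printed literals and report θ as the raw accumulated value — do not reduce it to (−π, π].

δ = -0.4309, a = 3.5330

a = (v'−v)/dt = (0.176650)/0.05 = 3.5330
Δθ = θ'−θ = -0.103435;  (v·dt/L) = 13.5000·0.05/3.0 = 0.225000
tan δ = Δθ·L/(v·dt) = -0.459711  →  δ = -0.4309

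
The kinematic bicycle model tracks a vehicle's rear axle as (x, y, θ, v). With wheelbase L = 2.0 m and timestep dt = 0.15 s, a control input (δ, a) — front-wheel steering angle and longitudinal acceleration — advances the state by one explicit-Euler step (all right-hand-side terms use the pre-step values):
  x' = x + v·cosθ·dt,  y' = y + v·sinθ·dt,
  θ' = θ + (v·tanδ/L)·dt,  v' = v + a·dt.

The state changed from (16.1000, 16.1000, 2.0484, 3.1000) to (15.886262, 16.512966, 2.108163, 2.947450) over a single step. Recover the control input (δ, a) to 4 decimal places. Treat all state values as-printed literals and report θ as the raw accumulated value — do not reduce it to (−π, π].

a = (v'−v)/dt = (-0.152550)/0.15 = -1.0170
Δθ = θ'−θ = 0.059763;  (v·dt/L) = 3.1000·0.15/2.0 = 0.232500
tan δ = Δθ·L/(v·dt) = 0.257045  →  δ = 0.2516

δ = 0.2516, a = -1.0170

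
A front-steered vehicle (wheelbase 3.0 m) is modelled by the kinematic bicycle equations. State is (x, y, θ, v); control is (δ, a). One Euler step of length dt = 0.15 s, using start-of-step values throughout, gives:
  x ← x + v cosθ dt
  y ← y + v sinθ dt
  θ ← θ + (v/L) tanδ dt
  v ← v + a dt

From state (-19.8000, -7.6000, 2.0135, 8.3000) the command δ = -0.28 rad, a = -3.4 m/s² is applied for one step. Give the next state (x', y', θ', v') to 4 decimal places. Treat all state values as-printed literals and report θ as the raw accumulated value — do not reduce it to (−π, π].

x' = -19.8000 + 8.3000·cos(2.0135)·0.15 = -20.3333
y' = -7.6000 + 8.3000·sin(2.0135)·0.15 = -6.4750
θ' = 2.0135 + (8.3000/3.0)·tan(-0.28)·0.15 = 1.8942
v' = 8.3000 − 3.4000·0.15 = 7.7900

(-20.3333, -6.4750, 1.8942, 7.7900)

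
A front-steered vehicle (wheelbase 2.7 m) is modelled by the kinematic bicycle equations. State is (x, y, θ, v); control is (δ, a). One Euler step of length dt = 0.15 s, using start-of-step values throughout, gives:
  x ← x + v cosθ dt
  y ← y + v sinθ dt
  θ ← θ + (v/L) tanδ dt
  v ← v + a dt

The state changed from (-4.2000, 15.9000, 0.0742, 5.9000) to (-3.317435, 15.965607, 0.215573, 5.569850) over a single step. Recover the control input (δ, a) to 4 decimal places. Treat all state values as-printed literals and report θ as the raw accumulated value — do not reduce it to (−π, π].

δ = 0.4072, a = -2.2010

a = (v'−v)/dt = (-0.330150)/0.15 = -2.2010
Δθ = θ'−θ = 0.141373;  (v·dt/L) = 5.9000·0.15/2.7 = 0.327778
tan δ = Δθ·L/(v·dt) = 0.431307  →  δ = 0.4072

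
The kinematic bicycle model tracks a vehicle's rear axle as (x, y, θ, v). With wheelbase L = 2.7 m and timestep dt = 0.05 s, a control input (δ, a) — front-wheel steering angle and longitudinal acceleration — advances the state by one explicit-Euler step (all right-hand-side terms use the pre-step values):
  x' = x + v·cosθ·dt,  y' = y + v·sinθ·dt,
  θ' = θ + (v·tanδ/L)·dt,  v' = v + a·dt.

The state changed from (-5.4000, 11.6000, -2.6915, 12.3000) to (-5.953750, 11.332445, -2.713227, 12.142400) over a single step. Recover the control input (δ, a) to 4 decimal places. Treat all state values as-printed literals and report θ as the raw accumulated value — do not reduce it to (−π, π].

a = (v'−v)/dt = (-0.157600)/0.05 = -3.1520
Δθ = θ'−θ = -0.021727;  (v·dt/L) = 12.3000·0.05/2.7 = 0.227778
tan δ = Δθ·L/(v·dt) = -0.095387  →  δ = -0.0951

δ = -0.0951, a = -3.1520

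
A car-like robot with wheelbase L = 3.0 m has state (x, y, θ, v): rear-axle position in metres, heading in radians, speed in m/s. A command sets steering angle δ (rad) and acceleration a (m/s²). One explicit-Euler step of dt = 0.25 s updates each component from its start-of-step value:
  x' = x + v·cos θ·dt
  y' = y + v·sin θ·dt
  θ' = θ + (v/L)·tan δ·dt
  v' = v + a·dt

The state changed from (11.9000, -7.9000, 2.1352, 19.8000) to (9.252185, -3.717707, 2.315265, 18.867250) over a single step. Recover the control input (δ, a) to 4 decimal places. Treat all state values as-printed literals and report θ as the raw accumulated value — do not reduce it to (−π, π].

a = (v'−v)/dt = (-0.932750)/0.25 = -3.7310
Δθ = θ'−θ = 0.180065;  (v·dt/L) = 19.8000·0.25/3.0 = 1.650000
tan δ = Δθ·L/(v·dt) = 0.109130  →  δ = 0.1087

δ = 0.1087, a = -3.7310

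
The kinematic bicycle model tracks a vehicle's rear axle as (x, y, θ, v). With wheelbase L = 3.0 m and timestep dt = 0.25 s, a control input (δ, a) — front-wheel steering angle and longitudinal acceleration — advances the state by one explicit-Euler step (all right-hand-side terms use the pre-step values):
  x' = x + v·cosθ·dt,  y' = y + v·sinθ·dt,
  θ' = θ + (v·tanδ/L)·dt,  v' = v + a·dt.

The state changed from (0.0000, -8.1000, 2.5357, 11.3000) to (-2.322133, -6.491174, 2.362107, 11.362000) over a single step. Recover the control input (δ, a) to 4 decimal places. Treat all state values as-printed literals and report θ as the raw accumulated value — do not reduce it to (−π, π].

δ = -0.1823, a = 0.2480

a = (v'−v)/dt = (0.062000)/0.25 = 0.2480
Δθ = θ'−θ = -0.173593;  (v·dt/L) = 11.3000·0.25/3.0 = 0.941667
tan δ = Δθ·L/(v·dt) = -0.184347  →  δ = -0.1823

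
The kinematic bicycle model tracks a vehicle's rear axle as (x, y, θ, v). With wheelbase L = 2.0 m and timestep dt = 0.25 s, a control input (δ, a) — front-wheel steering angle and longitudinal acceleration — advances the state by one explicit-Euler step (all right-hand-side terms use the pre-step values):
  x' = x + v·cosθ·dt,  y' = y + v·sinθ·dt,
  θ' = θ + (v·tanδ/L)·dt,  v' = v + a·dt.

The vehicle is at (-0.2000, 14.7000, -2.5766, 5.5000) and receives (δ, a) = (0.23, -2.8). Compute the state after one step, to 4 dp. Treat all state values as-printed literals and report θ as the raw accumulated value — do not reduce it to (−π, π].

(-1.3613, 13.9638, -2.4156, 4.8000)

x' = -0.2000 + 5.5000·cos(-2.5766)·0.25 = -1.3613
y' = 14.7000 + 5.5000·sin(-2.5766)·0.25 = 13.9638
θ' = -2.5766 + (5.5000/2.0)·tan(0.23)·0.25 = -2.4156
v' = 5.5000 − 2.8000·0.25 = 4.8000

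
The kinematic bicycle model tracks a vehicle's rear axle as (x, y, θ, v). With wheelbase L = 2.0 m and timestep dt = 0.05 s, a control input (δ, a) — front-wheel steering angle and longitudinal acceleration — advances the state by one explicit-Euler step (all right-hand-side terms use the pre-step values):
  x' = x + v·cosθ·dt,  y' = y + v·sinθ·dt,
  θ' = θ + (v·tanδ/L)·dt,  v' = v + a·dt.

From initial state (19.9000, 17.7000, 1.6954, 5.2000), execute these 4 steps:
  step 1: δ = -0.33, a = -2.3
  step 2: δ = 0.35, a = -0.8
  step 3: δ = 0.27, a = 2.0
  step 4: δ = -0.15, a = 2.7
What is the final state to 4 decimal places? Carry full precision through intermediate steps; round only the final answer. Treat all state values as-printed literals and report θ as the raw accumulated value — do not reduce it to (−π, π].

(19.7742, 18.7156, 1.7127, 5.2800)

after step 1 (δ=-0.33, a=-2.3): (19.867687, 17.957984, 1.650872, 5.085000)
after step 2 (δ=0.35, a=-0.8): (19.847349, 18.211420, 1.697276, 5.045000)
after step 3 (δ=0.27, a=2.0): (19.815530, 18.461655, 1.732182, 5.145000)
after step 4 (δ=-0.15, a=2.7): (19.774193, 18.715562, 1.712742, 5.280000)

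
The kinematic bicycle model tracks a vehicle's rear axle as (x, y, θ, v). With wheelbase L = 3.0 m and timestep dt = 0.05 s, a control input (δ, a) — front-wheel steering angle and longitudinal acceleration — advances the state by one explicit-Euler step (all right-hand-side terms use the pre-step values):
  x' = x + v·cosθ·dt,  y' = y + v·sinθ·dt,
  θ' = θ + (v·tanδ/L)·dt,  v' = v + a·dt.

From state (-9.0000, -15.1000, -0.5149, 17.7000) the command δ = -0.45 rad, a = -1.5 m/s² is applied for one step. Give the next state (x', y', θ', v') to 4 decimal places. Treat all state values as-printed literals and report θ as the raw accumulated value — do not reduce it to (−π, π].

x' = -9.0000 + 17.7000·cos(-0.5149)·0.05 = -8.2297
y' = -15.1000 + 17.7000·sin(-0.5149)·0.05 = -15.5358
θ' = -0.5149 + (17.7000/3.0)·tan(-0.45)·0.05 = -0.6574
v' = 17.7000 − 1.5000·0.05 = 17.6250

(-8.2297, -15.5358, -0.6574, 17.6250)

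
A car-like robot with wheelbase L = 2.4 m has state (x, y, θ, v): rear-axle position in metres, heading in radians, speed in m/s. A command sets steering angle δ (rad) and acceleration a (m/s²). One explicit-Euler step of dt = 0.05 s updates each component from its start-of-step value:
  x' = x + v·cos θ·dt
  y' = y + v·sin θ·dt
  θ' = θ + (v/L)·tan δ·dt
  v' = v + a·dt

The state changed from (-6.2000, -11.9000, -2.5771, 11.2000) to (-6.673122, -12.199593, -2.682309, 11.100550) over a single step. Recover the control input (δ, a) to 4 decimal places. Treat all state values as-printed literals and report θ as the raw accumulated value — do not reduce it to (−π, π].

δ = -0.4236, a = -1.9890

a = (v'−v)/dt = (-0.099450)/0.05 = -1.9890
Δθ = θ'−θ = -0.105209;  (v·dt/L) = 11.2000·0.05/2.4 = 0.233333
tan δ = Δθ·L/(v·dt) = -0.450896  →  δ = -0.4236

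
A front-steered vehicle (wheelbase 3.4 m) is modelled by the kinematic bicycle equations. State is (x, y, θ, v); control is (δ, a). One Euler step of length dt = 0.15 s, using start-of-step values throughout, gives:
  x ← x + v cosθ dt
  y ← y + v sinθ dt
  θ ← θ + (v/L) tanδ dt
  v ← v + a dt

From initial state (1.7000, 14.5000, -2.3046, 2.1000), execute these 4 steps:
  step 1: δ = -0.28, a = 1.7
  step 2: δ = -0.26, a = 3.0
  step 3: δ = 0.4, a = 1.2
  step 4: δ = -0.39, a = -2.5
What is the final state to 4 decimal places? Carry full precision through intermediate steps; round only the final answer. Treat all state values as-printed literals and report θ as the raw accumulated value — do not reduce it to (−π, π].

after step 1 (δ=-0.28, a=1.7): (1.489045, 14.266071, -2.331241, 2.355000)
after step 2 (δ=-0.26, a=3.0): (1.245569, 14.010131, -2.358880, 2.805000)
after step 3 (δ=0.4, a=1.2): (0.947256, 13.713416, -2.306559, 2.985000)
after step 4 (δ=-0.39, a=-2.5): (0.646748, 13.381490, -2.360692, 2.610000)

(0.6467, 13.3815, -2.3607, 2.6100)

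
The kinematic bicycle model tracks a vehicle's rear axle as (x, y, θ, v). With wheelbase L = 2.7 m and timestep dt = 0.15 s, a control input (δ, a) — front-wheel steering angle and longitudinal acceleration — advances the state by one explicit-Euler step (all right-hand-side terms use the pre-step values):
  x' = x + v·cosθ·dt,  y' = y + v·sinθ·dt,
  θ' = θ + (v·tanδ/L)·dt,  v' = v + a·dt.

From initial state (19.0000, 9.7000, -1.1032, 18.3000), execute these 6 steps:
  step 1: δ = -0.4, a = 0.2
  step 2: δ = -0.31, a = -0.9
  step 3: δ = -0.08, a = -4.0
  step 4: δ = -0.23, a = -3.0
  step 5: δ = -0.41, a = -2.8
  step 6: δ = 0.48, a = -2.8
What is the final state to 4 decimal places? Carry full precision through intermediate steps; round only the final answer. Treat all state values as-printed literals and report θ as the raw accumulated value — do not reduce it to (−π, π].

(15.0353, -4.0298, -2.0994, 16.3050)

after step 1 (δ=-0.4, a=0.2): (20.237287, 7.249664, -1.533040, 18.330000)
after step 2 (δ=-0.31, a=-0.9): (20.341074, 4.502123, -1.859240, 18.195000)
after step 3 (δ=-0.08, a=-4.0): (19.564710, 1.885625, -1.940280, 17.595000)
after step 4 (δ=-0.23, a=-3.0): (18.611588, -0.575513, -2.169155, 17.145000)
after step 5 (δ=-0.41, a=-2.8): (17.162955, -2.700451, -2.583141, 16.725000)
after step 6 (δ=0.48, a=-2.8): (15.035343, -4.029772, -2.099407, 16.305000)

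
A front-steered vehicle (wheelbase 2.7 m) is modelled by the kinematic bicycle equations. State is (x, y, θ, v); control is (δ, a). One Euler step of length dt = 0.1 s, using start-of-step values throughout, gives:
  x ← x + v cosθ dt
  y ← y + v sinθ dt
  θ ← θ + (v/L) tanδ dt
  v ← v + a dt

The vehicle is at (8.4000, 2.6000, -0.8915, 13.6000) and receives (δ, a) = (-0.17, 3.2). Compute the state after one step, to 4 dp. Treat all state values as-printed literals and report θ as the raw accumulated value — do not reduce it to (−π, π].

x' = 8.4000 + 13.6000·cos(-0.8915)·0.1 = 9.2544
y' = 2.6000 + 13.6000·sin(-0.8915)·0.1 = 1.5419
θ' = -0.8915 + (13.6000/2.7)·tan(-0.17)·0.1 = -0.9780
v' = 13.6000 + 3.2000·0.1 = 13.9200

(9.2544, 1.5419, -0.9780, 13.9200)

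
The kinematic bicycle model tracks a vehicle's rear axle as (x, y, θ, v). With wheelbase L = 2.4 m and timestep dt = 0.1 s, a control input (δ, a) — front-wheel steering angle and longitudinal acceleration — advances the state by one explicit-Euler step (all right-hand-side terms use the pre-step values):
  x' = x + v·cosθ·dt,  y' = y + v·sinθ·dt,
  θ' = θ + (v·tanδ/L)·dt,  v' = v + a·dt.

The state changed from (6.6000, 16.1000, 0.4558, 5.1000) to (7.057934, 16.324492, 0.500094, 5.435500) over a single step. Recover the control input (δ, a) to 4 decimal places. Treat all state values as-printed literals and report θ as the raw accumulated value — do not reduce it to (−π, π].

a = (v'−v)/dt = (0.335500)/0.1 = 3.3550
Δθ = θ'−θ = 0.044294;  (v·dt/L) = 5.1000·0.1/2.4 = 0.212500
tan δ = Δθ·L/(v·dt) = 0.208442  →  δ = 0.2055

δ = 0.2055, a = 3.3550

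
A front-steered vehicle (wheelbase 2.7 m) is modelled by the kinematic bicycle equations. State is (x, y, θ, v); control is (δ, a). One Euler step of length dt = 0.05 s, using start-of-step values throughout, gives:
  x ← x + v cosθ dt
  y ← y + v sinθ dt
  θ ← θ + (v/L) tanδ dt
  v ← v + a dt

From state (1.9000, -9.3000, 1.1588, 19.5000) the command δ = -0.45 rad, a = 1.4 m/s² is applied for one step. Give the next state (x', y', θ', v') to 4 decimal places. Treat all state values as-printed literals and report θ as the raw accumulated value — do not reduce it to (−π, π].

(2.2904, -8.4066, 0.9844, 19.5700)

x' = 1.9000 + 19.5000·cos(1.1588)·0.05 = 2.2904
y' = -9.3000 + 19.5000·sin(1.1588)·0.05 = -8.4066
θ' = 1.1588 + (19.5000/2.7)·tan(-0.45)·0.05 = 0.9844
v' = 19.5000 + 1.4000·0.05 = 19.5700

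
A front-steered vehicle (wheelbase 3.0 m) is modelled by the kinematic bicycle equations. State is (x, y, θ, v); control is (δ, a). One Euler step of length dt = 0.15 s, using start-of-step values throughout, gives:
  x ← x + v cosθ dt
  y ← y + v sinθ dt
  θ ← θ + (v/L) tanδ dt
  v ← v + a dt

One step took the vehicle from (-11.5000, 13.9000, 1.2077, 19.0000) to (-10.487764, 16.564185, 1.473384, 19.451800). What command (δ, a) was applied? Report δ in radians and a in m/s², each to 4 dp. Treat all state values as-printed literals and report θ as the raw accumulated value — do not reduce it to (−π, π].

a = (v'−v)/dt = (0.451800)/0.15 = 3.0120
Δθ = θ'−θ = 0.265684;  (v·dt/L) = 19.0000·0.15/3.0 = 0.950000
tan δ = Δθ·L/(v·dt) = 0.279667  →  δ = 0.2727

δ = 0.2727, a = 3.0120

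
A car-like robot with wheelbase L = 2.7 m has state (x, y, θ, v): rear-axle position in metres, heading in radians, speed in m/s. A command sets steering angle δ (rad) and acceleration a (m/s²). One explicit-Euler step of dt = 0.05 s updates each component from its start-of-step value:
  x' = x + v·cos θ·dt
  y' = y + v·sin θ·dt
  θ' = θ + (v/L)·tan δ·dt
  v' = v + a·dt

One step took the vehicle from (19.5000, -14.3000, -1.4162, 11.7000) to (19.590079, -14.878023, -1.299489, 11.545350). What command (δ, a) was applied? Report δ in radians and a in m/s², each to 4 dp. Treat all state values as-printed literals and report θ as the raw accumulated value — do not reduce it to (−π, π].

δ = 0.4941, a = -3.0930

a = (v'−v)/dt = (-0.154650)/0.05 = -3.0930
Δθ = θ'−θ = 0.116711;  (v·dt/L) = 11.7000·0.05/2.7 = 0.216667
tan δ = Δθ·L/(v·dt) = 0.538666  →  δ = 0.4941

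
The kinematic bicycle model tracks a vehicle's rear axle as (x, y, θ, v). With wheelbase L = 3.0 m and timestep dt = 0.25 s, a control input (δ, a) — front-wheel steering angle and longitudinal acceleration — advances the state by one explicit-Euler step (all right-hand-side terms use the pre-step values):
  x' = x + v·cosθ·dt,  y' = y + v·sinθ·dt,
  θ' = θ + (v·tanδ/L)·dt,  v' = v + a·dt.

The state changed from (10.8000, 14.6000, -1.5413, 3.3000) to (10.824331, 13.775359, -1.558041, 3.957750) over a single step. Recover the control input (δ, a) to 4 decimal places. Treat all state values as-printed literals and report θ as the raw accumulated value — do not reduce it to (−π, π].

a = (v'−v)/dt = (0.657750)/0.25 = 2.6310
Δθ = θ'−θ = -0.016741;  (v·dt/L) = 3.3000·0.25/3.0 = 0.275000
tan δ = Δθ·L/(v·dt) = -0.060876  →  δ = -0.0608

δ = -0.0608, a = 2.6310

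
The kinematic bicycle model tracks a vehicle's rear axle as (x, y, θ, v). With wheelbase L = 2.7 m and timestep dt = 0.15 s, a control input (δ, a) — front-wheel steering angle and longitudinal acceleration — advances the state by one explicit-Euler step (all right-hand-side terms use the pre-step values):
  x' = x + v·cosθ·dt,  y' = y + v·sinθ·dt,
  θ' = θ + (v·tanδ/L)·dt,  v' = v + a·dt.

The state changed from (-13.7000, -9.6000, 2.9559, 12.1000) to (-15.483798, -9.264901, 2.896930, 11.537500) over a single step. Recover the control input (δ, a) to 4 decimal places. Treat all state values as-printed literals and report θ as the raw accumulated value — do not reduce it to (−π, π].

δ = -0.0875, a = -3.7500

a = (v'−v)/dt = (-0.562500)/0.15 = -3.7500
Δθ = θ'−θ = -0.058970;  (v·dt/L) = 12.1000·0.15/2.7 = 0.672222
tan δ = Δθ·L/(v·dt) = -0.087724  →  δ = -0.0875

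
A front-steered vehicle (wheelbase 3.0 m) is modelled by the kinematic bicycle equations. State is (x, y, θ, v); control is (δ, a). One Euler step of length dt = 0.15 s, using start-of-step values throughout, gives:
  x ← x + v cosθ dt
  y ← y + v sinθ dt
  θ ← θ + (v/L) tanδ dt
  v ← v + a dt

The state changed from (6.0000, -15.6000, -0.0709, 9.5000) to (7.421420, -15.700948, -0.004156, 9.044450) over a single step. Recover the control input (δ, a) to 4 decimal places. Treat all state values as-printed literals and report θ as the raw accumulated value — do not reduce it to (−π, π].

a = (v'−v)/dt = (-0.455550)/0.15 = -3.0370
Δθ = θ'−θ = 0.066744;  (v·dt/L) = 9.5000·0.15/3.0 = 0.475000
tan δ = Δθ·L/(v·dt) = 0.140514  →  δ = 0.1396

δ = 0.1396, a = -3.0370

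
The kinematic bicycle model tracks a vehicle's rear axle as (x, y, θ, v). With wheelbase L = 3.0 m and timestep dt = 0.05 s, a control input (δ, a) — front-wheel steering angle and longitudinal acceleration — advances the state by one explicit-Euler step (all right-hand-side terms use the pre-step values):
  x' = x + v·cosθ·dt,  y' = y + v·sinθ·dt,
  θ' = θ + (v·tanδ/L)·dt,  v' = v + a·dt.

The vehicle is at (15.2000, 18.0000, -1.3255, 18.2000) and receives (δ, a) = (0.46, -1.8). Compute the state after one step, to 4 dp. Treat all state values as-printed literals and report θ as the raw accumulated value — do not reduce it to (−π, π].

x' = 15.2000 + 18.2000·cos(-1.3255)·0.05 = 15.4210
y' = 18.0000 + 18.2000·sin(-1.3255)·0.05 = 17.1172
θ' = -1.3255 + (18.2000/3.0)·tan(0.46)·0.05 = -1.1752
v' = 18.2000 − 1.8000·0.05 = 18.1100

(15.4210, 17.1172, -1.1752, 18.1100)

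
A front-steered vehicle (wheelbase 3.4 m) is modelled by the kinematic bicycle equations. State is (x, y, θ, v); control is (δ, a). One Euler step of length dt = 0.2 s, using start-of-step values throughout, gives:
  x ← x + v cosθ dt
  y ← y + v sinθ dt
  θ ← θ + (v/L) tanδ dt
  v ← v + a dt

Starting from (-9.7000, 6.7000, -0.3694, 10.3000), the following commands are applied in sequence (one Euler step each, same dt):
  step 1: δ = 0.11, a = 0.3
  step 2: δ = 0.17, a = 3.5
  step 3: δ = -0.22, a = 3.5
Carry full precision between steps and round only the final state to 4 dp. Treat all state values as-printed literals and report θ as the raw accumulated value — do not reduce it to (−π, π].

(-3.6322, 4.9041, -0.3434, 11.7600)

after step 1 (δ=0.11, a=0.3): (-7.778959, 5.956225, -0.302483, 10.360000)
after step 2 (δ=0.17, a=3.5): (-5.801028, 5.338994, -0.197873, 11.060000)
after step 3 (δ=-0.22, a=3.5): (-3.632191, 4.904149, -0.343357, 11.760000)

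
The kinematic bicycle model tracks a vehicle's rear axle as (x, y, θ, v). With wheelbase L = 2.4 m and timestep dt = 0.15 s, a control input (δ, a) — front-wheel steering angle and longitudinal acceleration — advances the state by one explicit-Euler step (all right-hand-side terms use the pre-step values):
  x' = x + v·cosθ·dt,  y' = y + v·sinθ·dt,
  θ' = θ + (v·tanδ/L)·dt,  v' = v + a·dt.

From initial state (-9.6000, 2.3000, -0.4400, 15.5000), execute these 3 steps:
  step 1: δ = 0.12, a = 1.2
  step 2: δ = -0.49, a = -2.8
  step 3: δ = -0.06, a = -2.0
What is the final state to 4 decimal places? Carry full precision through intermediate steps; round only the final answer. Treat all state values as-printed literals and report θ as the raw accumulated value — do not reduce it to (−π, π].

after step 1 (δ=0.12, a=1.2): (-7.496452, 1.309691, -0.323189, 15.680000)
after step 2 (δ=-0.49, a=-2.8): (-5.266221, 0.562715, -0.845909, 15.260000)
after step 3 (δ=-0.06, a=-2.0): (-3.748498, -1.150772, -0.903203, 14.960000)

(-3.7485, -1.1508, -0.9032, 14.9600)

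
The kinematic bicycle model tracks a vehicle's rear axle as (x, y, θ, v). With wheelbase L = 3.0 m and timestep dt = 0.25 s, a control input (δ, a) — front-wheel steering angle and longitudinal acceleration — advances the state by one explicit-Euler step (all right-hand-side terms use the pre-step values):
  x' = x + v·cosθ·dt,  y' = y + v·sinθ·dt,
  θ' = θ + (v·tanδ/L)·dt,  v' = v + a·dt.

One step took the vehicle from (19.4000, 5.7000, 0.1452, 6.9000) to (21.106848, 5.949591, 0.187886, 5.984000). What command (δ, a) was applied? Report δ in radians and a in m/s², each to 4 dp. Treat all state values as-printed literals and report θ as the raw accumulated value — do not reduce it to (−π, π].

a = (v'−v)/dt = (-0.916000)/0.25 = -3.6640
Δθ = θ'−θ = 0.042686;  (v·dt/L) = 6.9000·0.25/3.0 = 0.575000
tan δ = Δθ·L/(v·dt) = 0.074237  →  δ = 0.0741

δ = 0.0741, a = -3.6640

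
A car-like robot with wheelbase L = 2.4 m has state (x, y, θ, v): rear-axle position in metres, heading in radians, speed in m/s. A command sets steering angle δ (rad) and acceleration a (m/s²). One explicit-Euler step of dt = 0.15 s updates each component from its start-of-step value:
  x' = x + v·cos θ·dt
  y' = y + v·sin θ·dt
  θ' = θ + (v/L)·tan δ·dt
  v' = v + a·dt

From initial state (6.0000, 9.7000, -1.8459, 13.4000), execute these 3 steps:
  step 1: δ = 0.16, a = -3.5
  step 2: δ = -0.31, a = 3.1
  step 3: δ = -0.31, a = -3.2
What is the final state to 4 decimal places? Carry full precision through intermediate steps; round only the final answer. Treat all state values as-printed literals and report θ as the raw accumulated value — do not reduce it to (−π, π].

after step 1 (δ=0.16, a=-3.5): (5.453990, 7.765582, -1.710745, 12.875000)
after step 2 (δ=-0.31, a=3.1): (5.184596, 5.853213, -1.968508, 13.340000)
after step 3 (δ=-0.31, a=-3.2): (4.409589, 4.008392, -2.235581, 12.860000)

(4.4096, 4.0084, -2.2356, 12.8600)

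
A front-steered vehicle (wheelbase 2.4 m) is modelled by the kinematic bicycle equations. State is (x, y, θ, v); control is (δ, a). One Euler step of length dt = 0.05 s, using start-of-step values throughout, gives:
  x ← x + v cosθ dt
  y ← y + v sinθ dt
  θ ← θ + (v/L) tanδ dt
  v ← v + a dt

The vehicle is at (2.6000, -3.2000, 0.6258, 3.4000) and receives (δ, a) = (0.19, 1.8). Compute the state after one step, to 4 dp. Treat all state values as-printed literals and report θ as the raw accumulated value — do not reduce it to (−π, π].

(2.7378, -3.1004, 0.6394, 3.4900)

x' = 2.6000 + 3.4000·cos(0.6258)·0.05 = 2.7378
y' = -3.2000 + 3.4000·sin(0.6258)·0.05 = -3.1004
θ' = 0.6258 + (3.4000/2.4)·tan(0.19)·0.05 = 0.6394
v' = 3.4000 + 1.8000·0.05 = 3.4900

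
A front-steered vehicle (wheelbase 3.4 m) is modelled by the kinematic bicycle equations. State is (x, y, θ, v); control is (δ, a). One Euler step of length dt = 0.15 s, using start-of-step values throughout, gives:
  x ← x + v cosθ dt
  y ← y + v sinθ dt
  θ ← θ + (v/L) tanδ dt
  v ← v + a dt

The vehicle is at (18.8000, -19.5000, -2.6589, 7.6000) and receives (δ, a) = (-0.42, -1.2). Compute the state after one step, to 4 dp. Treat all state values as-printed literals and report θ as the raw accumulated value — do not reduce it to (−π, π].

(17.7902, -20.0291, -2.8086, 7.4200)

x' = 18.8000 + 7.6000·cos(-2.6589)·0.15 = 17.7902
y' = -19.5000 + 7.6000·sin(-2.6589)·0.15 = -20.0291
θ' = -2.6589 + (7.6000/3.4)·tan(-0.42)·0.15 = -2.8086
v' = 7.6000 − 1.2000·0.15 = 7.4200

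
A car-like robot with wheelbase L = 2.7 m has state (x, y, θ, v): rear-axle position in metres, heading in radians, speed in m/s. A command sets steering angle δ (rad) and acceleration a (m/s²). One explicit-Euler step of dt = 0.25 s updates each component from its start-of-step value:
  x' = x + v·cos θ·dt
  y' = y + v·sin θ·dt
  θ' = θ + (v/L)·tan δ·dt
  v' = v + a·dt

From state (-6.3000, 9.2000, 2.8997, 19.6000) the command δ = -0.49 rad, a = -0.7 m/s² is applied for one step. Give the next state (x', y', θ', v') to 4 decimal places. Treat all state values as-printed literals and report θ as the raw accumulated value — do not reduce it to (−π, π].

(-11.0573, 10.3737, 1.9317, 19.4250)

x' = -6.3000 + 19.6000·cos(2.8997)·0.25 = -11.0573
y' = 9.2000 + 19.6000·sin(2.8997)·0.25 = 10.3737
θ' = 2.8997 + (19.6000/2.7)·tan(-0.49)·0.25 = 1.9317
v' = 19.6000 − 0.7000·0.25 = 19.4250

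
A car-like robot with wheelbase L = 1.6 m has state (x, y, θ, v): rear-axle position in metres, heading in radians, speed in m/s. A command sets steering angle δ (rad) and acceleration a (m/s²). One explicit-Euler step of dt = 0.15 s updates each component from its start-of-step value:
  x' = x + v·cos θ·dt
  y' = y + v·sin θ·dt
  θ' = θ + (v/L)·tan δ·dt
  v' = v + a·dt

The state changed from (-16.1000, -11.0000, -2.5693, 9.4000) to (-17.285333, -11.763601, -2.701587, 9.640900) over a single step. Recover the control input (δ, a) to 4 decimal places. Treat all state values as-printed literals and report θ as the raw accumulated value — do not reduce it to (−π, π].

δ = -0.1490, a = 1.6060

a = (v'−v)/dt = (0.240900)/0.15 = 1.6060
Δθ = θ'−θ = -0.132287;  (v·dt/L) = 9.4000·0.15/1.6 = 0.881250
tan δ = Δθ·L/(v·dt) = -0.150113  →  δ = -0.1490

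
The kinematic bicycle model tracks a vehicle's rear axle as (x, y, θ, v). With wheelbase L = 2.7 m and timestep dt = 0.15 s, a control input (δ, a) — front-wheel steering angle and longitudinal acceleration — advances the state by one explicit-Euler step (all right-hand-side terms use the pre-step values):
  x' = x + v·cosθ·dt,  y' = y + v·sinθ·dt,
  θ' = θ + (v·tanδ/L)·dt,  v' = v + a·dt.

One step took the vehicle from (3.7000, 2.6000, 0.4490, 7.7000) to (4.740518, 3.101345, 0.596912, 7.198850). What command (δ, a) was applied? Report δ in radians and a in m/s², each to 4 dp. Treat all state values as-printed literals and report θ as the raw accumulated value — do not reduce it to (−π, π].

a = (v'−v)/dt = (-0.501150)/0.15 = -3.3410
Δθ = θ'−θ = 0.147912;  (v·dt/L) = 7.7000·0.15/2.7 = 0.427778
tan δ = Δθ·L/(v·dt) = 0.345768  →  δ = 0.3329

δ = 0.3329, a = -3.3410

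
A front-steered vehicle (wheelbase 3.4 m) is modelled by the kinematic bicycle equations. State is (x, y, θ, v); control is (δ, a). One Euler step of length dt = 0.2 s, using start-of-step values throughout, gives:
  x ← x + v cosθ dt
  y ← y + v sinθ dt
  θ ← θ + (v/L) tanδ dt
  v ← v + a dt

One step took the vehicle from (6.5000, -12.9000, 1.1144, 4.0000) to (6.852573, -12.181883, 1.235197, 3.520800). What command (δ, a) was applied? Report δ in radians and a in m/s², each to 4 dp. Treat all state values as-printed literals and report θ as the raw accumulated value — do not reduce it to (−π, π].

a = (v'−v)/dt = (-0.479200)/0.2 = -2.3960
Δθ = θ'−θ = 0.120797;  (v·dt/L) = 4.0000·0.2/3.4 = 0.235294
tan δ = Δθ·L/(v·dt) = 0.513387  →  δ = 0.4743

δ = 0.4743, a = -2.3960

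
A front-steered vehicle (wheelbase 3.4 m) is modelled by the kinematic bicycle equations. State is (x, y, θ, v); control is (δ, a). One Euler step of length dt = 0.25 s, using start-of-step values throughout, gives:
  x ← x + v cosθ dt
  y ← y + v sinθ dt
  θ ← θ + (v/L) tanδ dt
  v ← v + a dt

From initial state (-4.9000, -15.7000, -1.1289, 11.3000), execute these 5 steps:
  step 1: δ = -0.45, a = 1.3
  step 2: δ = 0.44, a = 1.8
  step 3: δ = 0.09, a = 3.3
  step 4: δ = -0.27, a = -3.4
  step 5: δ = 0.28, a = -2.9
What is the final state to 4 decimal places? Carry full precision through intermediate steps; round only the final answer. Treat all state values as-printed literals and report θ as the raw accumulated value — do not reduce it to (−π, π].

after step 1 (δ=-0.45, a=1.3): (-3.691876, -18.253637, -1.530262, 11.625000)
after step 2 (δ=0.44, a=1.8): (-3.574105, -21.157500, -1.127848, 12.075000)
after step 3 (δ=0.09, a=3.3): (-2.280255, -23.884917, -1.047724, 12.900000)
after step 4 (δ=-0.27, a=-3.4): (-0.669225, -26.678697, -1.310237, 12.050000)
after step 5 (δ=0.28, a=-2.9): (0.106858, -29.589513, -1.055456, 11.325000)

(0.1069, -29.5895, -1.0555, 11.3250)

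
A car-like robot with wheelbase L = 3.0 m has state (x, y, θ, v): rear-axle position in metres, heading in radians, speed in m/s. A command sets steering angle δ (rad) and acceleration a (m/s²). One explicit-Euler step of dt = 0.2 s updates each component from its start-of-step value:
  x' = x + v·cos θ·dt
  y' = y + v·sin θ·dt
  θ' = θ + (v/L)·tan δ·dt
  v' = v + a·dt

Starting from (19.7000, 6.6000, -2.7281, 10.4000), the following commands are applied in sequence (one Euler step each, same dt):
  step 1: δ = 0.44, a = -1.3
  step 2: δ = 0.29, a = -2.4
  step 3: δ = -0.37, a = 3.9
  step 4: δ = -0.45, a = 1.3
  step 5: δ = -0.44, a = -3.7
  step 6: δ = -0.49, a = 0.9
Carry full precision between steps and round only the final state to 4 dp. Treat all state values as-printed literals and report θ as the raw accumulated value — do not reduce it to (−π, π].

after step 1 (δ=0.44, a=-1.3): (17.795296, 5.764235, -2.401692, 10.140000)
after step 2 (δ=0.29, a=-2.4): (16.297546, 4.396928, -2.199965, 9.660000)
after step 3 (δ=-0.37, a=3.9): (15.160616, 2.834873, -2.449749, 10.440000)
after step 4 (δ=-0.45, a=1.3): (13.552708, 1.502817, -2.785955, 10.700000)
after step 5 (δ=-0.44, a=-3.7): (11.546619, 0.757695, -3.121779, 9.960000)
after step 6 (δ=-0.49, a=0.9): (9.555010, 0.718228, -3.475948, 10.140000)

(9.5550, 0.7182, -3.4759, 10.1400)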